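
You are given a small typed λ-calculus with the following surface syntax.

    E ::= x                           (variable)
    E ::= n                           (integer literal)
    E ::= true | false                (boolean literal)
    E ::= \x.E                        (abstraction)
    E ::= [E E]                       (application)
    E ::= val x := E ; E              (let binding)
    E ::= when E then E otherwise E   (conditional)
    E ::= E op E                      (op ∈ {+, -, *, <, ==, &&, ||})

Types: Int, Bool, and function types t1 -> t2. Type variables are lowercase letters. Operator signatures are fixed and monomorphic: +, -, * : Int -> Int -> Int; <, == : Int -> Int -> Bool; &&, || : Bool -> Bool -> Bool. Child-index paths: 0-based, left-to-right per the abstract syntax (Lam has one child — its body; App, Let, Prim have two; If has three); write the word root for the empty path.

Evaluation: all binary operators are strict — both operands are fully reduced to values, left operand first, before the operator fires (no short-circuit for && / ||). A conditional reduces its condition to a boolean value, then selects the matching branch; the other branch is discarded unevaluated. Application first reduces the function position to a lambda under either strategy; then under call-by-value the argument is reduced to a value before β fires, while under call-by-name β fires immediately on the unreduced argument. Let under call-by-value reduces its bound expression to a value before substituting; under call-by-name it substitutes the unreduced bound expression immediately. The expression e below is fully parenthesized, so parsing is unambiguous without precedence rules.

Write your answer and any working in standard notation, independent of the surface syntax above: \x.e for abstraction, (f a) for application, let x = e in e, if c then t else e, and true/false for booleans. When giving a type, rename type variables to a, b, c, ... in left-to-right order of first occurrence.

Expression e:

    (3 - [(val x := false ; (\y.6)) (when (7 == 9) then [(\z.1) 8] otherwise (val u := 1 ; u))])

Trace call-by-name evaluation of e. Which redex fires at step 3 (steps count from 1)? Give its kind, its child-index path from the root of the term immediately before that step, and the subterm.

Answer: delta at root : (3 - 6)

Trace:
step 0: (3 - ((let x = false in (\y.6)) (if (7 == 9) then ((\z.1) 8) else (let u = 1 in u))))
step 1: [let@1.0] (3 - ((\y.6) (if (7 == 9) then ((\z.1) 8) else (let u = 1 in u))))
step 2: [beta@1] (3 - 6)
step 3: [delta@root] -3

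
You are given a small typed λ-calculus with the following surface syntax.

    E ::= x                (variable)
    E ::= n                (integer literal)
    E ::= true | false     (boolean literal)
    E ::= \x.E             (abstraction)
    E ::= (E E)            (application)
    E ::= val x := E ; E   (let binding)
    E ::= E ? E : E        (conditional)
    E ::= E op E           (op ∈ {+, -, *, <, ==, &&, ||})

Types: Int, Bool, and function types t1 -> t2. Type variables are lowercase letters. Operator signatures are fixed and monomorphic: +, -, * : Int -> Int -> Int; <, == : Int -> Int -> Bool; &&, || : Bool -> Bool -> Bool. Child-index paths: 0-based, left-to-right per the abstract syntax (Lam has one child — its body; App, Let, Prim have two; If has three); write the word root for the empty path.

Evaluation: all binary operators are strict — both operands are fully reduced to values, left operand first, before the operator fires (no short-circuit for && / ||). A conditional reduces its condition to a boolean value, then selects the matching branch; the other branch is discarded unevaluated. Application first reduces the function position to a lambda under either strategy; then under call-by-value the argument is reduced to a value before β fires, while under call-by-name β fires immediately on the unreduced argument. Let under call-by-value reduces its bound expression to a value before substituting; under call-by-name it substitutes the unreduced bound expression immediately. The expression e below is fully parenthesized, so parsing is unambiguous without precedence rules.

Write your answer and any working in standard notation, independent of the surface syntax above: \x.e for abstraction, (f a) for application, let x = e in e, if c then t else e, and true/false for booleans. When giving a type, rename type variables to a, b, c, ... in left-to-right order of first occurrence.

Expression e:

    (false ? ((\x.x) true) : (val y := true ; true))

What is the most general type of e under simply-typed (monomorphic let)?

Answer: Bool

Derivation:
  unify Bool ~ Bool
x : a
\x._ : a -> a
  unify a -> a ~ Bool -> b
  unify a ~ Bool
  unify Bool ~ b
_ _ : Bool
let y : Bool
  unify Bool ~ Bool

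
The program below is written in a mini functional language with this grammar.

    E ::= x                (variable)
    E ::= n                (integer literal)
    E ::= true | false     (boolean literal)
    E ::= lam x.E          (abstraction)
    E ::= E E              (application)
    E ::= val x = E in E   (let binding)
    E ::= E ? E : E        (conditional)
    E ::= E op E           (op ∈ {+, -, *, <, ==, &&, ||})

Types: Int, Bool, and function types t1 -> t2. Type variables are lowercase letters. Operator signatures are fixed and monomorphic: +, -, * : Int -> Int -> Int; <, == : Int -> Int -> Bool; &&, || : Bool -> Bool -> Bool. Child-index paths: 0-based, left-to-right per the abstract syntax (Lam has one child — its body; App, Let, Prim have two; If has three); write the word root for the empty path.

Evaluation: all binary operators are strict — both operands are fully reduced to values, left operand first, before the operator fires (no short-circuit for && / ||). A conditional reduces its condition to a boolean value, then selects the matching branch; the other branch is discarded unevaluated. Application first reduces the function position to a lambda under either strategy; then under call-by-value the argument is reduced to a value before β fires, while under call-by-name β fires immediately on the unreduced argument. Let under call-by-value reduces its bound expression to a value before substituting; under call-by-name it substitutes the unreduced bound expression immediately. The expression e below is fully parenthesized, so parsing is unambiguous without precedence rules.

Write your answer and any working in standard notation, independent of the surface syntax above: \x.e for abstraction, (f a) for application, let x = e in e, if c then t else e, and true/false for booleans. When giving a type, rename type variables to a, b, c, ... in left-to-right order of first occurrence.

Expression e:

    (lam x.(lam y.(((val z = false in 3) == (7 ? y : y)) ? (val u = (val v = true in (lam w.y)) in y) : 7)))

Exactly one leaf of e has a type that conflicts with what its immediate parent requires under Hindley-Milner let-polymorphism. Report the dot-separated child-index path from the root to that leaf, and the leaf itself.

Derivation:
let z : Bool
  unify Int ~ Int
  unify Int ~ Bool
  FAIL: mismatch Int ~ Bool

Answer: 0.0.0.1.0 : 7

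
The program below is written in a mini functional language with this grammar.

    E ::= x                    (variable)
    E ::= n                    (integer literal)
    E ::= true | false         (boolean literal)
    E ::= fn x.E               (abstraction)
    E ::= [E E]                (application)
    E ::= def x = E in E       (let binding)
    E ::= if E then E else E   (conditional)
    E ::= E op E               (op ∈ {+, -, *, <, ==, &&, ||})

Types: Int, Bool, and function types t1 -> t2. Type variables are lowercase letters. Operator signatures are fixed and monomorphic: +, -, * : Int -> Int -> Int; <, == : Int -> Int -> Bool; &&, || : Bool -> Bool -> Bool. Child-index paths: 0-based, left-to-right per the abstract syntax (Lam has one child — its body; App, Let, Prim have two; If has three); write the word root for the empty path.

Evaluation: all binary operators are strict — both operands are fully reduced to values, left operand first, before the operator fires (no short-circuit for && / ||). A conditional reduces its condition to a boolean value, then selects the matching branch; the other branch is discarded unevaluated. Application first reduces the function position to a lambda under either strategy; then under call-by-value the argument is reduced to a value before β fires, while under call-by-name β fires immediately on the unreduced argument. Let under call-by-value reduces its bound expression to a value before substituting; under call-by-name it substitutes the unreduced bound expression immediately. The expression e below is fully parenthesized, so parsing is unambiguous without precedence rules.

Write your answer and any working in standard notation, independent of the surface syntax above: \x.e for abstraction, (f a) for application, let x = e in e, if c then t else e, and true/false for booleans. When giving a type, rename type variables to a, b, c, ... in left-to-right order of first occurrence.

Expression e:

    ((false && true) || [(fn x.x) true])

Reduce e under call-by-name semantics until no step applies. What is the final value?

Answer: true

Trace:
step 0: ((false && true) || ((\x.x) true))
step 1: [delta@0] (false || ((\x.x) true))
step 2: [beta@1] (false || true)
step 3: [delta@root] true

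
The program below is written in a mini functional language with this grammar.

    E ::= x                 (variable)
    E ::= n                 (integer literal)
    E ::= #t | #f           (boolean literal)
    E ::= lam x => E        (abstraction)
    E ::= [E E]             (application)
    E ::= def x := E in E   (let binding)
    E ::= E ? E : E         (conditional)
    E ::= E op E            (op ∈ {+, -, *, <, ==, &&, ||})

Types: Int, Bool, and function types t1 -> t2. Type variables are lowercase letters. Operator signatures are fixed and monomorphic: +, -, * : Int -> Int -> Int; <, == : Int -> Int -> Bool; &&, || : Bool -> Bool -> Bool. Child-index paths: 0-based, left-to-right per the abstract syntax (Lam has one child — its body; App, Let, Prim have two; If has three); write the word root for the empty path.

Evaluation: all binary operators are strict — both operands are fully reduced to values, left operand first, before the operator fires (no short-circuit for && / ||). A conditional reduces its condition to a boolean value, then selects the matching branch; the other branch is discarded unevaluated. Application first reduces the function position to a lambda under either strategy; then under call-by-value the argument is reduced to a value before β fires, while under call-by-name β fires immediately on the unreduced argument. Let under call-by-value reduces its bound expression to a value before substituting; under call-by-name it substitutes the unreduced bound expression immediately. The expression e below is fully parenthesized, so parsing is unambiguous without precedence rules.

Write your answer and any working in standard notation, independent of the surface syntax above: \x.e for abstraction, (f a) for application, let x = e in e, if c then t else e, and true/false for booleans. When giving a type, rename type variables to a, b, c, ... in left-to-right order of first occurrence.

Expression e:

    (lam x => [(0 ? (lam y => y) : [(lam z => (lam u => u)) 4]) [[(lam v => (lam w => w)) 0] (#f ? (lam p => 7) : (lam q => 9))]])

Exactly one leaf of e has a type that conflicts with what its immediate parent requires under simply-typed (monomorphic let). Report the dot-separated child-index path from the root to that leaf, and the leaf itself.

Working:
  unify Int ~ Bool
  FAIL: mismatch Int ~ Bool

Answer: 0.0.0 : 0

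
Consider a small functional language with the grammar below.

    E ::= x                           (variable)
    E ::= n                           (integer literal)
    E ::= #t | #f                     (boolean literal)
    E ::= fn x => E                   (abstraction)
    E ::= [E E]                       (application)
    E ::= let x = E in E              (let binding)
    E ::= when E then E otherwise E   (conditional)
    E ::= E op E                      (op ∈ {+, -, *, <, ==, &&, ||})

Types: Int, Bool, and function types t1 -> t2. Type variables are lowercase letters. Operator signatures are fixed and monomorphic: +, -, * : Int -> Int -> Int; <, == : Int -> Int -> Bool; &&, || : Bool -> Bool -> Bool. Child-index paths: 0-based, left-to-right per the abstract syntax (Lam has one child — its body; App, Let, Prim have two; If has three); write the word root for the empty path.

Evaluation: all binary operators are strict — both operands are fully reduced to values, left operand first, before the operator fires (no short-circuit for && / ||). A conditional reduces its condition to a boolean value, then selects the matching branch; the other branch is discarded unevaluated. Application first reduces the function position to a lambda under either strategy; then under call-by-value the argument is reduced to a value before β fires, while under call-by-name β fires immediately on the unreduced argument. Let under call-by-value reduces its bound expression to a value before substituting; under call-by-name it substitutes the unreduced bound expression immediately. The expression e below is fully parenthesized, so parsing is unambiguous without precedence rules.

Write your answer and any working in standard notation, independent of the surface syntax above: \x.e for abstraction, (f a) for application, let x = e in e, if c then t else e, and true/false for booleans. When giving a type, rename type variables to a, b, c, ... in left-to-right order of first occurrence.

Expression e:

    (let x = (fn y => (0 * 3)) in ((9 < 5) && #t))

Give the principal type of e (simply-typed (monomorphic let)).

Working:
  unify Int ~ Int
  unify Int ~ Int
\y._ : a -> Int
let x : a -> Int
  unify Int ~ Int
  unify Int ~ Int
  unify Bool ~ Bool
  unify Bool ~ Bool

Answer: Bool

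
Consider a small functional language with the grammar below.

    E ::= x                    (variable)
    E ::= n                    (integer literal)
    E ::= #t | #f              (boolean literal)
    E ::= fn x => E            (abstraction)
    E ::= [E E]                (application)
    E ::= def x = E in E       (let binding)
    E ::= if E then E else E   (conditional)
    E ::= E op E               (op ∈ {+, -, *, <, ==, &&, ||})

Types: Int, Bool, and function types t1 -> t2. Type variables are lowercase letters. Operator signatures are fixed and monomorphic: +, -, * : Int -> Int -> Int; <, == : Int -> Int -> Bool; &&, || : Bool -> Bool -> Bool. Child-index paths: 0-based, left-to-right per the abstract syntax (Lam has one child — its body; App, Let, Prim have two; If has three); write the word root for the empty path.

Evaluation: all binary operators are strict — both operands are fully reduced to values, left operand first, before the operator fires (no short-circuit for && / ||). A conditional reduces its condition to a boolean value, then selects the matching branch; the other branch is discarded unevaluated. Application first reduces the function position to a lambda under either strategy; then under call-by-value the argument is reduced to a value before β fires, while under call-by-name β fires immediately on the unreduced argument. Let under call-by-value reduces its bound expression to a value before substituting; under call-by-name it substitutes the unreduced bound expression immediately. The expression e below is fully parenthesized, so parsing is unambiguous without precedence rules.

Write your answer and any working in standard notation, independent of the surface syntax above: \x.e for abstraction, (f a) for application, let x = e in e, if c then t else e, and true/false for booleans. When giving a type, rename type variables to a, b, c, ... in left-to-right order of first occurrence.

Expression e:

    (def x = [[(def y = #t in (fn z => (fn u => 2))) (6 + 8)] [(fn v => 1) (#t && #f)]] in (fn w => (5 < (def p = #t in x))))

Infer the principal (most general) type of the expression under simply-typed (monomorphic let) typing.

Derivation:
let y : Bool
\u._ : b -> Int
\z._ : a -> b -> Int
  unify Int ~ Int
  unify Int ~ Int
  unify a -> b -> Int ~ Int -> c
  unify a ~ Int
  unify b -> Int ~ c
_ _ : b -> Int
\v._ : d -> Int
  unify Bool ~ Bool
  unify Bool ~ Bool
  unify d -> Int ~ Bool -> e
  unify d ~ Bool
  unify Int ~ e
_ _ : Int
  unify b -> Int ~ Int -> f
  unify b ~ Int
  unify Int ~ f
_ _ : Int
let x : Int
  unify Int ~ Int
let p : Bool
x : Int
  unify Int ~ Int
\w._ : g -> Bool

Answer: a -> Bool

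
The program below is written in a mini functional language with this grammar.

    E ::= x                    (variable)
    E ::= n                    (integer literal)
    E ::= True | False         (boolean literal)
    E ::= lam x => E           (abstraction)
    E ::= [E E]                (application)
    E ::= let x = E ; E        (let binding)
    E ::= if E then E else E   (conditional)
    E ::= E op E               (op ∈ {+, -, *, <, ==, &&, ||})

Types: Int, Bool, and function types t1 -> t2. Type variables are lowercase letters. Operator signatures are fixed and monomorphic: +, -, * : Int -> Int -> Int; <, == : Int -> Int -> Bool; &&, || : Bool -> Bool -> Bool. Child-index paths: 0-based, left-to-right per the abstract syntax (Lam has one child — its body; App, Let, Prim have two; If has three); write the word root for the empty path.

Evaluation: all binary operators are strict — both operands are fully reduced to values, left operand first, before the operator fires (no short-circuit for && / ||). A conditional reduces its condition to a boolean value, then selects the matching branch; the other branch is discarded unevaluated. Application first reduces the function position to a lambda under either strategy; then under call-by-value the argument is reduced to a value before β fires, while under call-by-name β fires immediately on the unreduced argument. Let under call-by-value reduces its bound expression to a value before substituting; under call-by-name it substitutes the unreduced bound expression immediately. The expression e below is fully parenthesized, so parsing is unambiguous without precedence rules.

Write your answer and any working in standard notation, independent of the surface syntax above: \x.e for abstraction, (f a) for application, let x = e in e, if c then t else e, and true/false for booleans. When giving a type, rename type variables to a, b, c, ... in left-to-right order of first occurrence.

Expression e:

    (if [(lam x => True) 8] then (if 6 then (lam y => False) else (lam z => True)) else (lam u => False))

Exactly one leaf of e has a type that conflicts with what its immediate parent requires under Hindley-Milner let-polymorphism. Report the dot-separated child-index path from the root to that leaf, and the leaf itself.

Working:
\x._ : a -> Bool
  unify a -> Bool ~ Int -> b
  unify a ~ Int
  unify Bool ~ b
_ _ : Bool
  unify Bool ~ Bool
  unify Int ~ Bool
  FAIL: mismatch Int ~ Bool

Answer: 1.0 : 6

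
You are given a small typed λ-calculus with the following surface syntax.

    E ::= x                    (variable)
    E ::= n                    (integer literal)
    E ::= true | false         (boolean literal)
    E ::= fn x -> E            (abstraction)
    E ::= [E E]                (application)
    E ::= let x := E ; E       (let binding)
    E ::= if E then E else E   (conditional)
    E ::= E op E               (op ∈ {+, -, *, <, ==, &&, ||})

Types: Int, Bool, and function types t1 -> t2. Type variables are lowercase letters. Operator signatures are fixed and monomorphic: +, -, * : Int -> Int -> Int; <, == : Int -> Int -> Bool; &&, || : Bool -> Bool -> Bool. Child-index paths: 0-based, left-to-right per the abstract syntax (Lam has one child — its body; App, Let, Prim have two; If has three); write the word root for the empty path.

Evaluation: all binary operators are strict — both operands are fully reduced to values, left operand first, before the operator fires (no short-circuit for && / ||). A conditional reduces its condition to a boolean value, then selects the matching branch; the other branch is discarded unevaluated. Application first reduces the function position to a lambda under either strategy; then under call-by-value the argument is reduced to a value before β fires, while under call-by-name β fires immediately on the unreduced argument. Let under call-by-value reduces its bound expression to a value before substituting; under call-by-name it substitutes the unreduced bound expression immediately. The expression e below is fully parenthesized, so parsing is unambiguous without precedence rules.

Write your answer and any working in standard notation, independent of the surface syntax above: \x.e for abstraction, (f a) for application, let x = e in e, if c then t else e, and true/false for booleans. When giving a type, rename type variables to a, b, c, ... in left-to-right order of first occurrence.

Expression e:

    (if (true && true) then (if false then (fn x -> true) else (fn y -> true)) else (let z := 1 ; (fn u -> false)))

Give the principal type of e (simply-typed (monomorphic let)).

Answer: a -> Bool

Working:
  unify Bool ~ Bool
  unify Bool ~ Bool
  unify Bool ~ Bool
  unify Bool ~ Bool
\x._ : a -> Bool
\y._ : b -> Bool
  unify a -> Bool ~ b -> Bool
  unify a ~ b
  unify Bool ~ Bool
let z : Int
\u._ : c -> Bool
  unify b -> Bool ~ c -> Bool
  unify b ~ c
  unify Bool ~ Bool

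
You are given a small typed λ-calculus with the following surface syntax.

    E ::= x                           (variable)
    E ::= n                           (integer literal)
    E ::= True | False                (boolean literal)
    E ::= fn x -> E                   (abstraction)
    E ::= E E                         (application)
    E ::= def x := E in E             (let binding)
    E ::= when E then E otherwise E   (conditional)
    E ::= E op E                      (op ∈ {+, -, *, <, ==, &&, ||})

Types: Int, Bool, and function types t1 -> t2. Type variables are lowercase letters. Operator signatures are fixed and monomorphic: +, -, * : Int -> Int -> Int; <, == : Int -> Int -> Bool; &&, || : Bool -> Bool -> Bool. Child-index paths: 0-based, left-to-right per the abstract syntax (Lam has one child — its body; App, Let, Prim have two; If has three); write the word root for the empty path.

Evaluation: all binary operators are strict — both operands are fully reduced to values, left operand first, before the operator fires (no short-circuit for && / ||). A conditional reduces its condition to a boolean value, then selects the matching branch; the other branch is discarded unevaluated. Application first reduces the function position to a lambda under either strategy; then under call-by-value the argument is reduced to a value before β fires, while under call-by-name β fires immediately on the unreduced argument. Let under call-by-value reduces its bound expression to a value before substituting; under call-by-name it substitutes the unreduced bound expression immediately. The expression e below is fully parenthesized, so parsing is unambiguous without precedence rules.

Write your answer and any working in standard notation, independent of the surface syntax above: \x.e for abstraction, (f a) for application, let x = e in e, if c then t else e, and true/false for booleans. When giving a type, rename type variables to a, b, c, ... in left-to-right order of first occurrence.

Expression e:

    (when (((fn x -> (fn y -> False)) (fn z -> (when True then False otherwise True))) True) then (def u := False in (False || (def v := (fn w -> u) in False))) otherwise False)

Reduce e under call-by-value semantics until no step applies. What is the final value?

Answer: false

Trace:
step 0: (if (((\x.(\y.false)) (\z.(if true then false else true))) true) then (let u = false in (false || (let v = (\w.u) in false))) else false)
step 1: [beta@0.0] (if ((\y.false) true) then (let u = false in (false || (let v = (\w.u) in false))) else false)
step 2: [beta@0] (if false then (let u = false in (false || (let v = (\w.u) in false))) else false)
step 3: [if@root] false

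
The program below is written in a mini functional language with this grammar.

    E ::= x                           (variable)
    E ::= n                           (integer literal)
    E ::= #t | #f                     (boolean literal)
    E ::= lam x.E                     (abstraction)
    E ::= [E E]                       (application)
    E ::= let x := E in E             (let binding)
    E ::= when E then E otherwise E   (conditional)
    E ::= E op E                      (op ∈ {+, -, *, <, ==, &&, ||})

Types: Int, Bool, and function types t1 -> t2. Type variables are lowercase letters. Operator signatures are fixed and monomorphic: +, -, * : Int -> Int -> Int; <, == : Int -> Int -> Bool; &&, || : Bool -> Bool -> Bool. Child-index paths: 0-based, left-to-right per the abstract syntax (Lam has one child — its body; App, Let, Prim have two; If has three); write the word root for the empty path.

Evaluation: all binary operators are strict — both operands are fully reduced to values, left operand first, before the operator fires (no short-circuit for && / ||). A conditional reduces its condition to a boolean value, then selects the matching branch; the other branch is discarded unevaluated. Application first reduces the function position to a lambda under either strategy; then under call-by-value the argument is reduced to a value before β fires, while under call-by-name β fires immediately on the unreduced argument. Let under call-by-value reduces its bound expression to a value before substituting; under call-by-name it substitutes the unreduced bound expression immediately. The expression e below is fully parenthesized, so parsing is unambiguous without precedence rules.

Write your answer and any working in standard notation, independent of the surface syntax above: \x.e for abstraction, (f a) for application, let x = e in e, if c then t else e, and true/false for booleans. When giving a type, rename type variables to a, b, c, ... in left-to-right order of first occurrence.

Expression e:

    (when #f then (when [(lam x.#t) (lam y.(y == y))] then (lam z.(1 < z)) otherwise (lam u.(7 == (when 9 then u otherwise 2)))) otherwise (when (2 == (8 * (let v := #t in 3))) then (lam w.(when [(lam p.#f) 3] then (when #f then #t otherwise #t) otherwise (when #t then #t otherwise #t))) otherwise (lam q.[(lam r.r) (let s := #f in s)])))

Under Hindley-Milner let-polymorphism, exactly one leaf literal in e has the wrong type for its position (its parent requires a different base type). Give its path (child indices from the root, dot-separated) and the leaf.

Answer: 1.2.0.1.0 : 9

Derivation:
  unify Bool ~ Bool
\x._ : a -> Bool
y : b
  unify b ~ Int
y : Int
  unify Int ~ Int
\y._ : Int -> Bool
  unify a -> Bool ~ (Int -> Bool) -> c
  unify a ~ Int -> Bool
  unify Bool ~ c
_ _ : Bool
  unify Bool ~ Bool
  unify Int ~ Int
z : d
  unify d ~ Int
\z._ : Int -> Bool
  unify Int ~ Int
  unify Int ~ Bool
  FAIL: mismatch Int ~ Bool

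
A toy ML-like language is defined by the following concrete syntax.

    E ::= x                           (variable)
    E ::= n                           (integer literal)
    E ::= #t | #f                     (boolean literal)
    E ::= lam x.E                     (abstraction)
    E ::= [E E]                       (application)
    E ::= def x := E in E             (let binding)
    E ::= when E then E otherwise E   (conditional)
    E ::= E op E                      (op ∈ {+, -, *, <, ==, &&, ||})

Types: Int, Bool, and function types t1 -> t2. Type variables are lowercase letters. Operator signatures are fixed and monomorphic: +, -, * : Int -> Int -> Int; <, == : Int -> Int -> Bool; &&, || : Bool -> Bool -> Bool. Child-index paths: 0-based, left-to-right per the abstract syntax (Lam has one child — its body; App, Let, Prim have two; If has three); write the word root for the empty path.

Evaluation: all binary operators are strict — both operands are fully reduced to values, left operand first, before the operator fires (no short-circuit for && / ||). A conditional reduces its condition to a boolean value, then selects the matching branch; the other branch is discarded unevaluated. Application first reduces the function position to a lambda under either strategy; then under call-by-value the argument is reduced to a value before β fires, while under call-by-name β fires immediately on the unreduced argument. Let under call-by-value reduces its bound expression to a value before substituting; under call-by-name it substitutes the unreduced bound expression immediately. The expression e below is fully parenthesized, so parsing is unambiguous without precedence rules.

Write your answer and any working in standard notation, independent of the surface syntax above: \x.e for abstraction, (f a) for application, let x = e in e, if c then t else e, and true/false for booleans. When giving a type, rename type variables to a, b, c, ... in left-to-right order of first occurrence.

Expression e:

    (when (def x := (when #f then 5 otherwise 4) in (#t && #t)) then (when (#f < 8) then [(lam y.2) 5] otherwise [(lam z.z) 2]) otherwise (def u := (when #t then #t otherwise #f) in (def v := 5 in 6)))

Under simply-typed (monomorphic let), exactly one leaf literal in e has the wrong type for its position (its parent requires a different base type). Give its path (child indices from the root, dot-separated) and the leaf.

Answer: 1.0.0 : false

Trace:
  unify Bool ~ Bool
  unify Int ~ Int
let x : Int
  unify Bool ~ Bool
  unify Bool ~ Bool
  unify Bool ~ Bool
  unify Bool ~ Int
  FAIL: mismatch Bool ~ Int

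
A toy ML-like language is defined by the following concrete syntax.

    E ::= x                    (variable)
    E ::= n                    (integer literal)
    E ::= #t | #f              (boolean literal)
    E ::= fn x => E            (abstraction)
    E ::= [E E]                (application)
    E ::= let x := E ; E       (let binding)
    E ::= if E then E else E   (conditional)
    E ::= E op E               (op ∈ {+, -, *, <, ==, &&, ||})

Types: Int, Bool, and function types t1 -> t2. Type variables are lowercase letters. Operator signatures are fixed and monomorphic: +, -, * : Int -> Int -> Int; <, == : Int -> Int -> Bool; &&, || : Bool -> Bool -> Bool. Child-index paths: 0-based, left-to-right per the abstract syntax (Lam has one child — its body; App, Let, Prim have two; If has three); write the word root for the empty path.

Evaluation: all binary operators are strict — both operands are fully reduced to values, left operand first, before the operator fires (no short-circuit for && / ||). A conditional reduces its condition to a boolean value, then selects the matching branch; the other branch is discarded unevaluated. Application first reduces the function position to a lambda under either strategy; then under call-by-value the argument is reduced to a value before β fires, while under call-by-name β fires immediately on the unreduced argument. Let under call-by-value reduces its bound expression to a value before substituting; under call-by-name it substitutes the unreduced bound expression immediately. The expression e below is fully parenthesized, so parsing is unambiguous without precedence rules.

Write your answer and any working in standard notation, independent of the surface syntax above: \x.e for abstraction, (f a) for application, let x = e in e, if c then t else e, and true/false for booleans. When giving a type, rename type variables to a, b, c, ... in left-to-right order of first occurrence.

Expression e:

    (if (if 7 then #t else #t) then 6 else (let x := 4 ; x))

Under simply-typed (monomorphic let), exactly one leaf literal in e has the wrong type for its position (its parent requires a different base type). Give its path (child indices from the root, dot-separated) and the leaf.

Answer: 0.0 : 7

Working:
  unify Int ~ Bool
  FAIL: mismatch Int ~ Bool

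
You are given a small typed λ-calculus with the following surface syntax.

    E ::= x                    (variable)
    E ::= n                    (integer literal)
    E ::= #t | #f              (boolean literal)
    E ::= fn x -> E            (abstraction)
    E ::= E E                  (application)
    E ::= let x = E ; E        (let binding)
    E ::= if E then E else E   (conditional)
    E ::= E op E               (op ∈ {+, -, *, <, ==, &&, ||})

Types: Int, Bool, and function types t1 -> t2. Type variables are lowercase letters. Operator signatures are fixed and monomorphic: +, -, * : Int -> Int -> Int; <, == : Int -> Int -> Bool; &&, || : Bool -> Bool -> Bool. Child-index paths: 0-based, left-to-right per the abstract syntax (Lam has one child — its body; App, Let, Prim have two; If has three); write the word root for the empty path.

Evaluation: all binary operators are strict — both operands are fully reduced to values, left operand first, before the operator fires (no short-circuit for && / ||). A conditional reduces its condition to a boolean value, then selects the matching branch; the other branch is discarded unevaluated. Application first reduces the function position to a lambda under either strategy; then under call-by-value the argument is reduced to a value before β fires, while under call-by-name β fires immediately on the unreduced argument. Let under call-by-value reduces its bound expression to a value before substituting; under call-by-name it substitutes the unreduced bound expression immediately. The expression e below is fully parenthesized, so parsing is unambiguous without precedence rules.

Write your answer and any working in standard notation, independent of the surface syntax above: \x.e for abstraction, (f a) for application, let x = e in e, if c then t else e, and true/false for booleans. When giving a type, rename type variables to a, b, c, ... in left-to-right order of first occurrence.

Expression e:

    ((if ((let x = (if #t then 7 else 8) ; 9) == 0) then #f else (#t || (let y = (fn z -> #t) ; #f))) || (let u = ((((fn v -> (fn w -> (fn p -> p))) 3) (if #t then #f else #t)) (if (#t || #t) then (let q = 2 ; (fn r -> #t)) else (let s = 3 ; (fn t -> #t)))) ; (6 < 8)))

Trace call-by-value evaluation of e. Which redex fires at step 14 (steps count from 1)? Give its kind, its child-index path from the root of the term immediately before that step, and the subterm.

Working:
step 0: ((if ((let x = (if true then 7 else 8) in 9) == 0) then false else (true || (let y = (\z.true) in false))) || (let u = ((((\v.(\w.(\p.p))) 3) (if true then false else true)) (if (true || true) then (let q = 2 in (\r.true)) else (let s = 3 in (\t.true)))) in (6 < 8)))
step 1: [if@0.0.0.0] ((if ((let x = 7 in 9) == 0) then false else (true || (let y = (\z.true) in false))) || (let u = ((((\v.(\w.(\p.p))) 3) (if true then false else true)) (if (true || true) then (let q = 2 in (\r.true)) else (let s = 3 in (\t.true)))) in (6 < 8)))
step 2: [let@0.0.0] ((if (9 == 0) then false else (true || (let y = (\z.true) in false))) || (let u = ((((\v.(\w.(\p.p))) 3) (if true then false else true)) (if (true || true) then (let q = 2 in (\r.true)) else (let s = 3 in (\t.true)))) in (6 < 8)))
step 3: [delta@0.0] ((if false then false else (true || (let y = (\z.true) in false))) || (let u = ((((\v.(\w.(\p.p))) 3) (if true then false else true)) (if (true || true) then (let q = 2 in (\r.true)) else (let s = 3 in (\t.true)))) in (6 < 8)))
step 4: [if@0] ((true || (let y = (\z.true) in false)) || (let u = ((((\v.(\w.(\p.p))) 3) (if true then false else true)) (if (true || true) then (let q = 2 in (\r.true)) else (let s = 3 in (\t.true)))) in (6 < 8)))
step 5: [let@0.1] ((true || false) || (let u = ((((\v.(\w.(\p.p))) 3) (if true then false else true)) (if (true || true) then (let q = 2 in (\r.true)) else (let s = 3 in (\t.true)))) in (6 < 8)))
step 6: [delta@0] (true || (let u = ((((\v.(\w.(\p.p))) 3) (if true then false else true)) (if (true || true) then (let q = 2 in (\r.true)) else (let s = 3 in (\t.true)))) in (6 < 8)))
step 7: [beta@1.0.0.0] (true || (let u = (((\w.(\p.p)) (if true then false else true)) (if (true || true) then (let q = 2 in (\r.true)) else (let s = 3 in (\t.true)))) in (6 < 8)))
step 8: [if@1.0.0.1] (true || (let u = (((\w.(\p.p)) false) (if (true || true) then (let q = 2 in (\r.true)) else (let s = 3 in (\t.true)))) in (6 < 8)))
step 9: [beta@1.0.0] (true || (let u = ((\p.p) (if (true || true) then (let q = 2 in (\r.true)) else (let s = 3 in (\t.true)))) in (6 < 8)))
step 10: [delta@1.0.1.0] (true || (let u = ((\p.p) (if true then (let q = 2 in (\r.true)) else (let s = 3 in (\t.true)))) in (6 < 8)))
step 11: [if@1.0.1] (true || (let u = ((\p.p) (let q = 2 in (\r.true))) in (6 < 8)))
step 12: [let@1.0.1] (true || (let u = ((\p.p) (\r.true)) in (6 < 8)))
step 13: [beta@1.0] (true || (let u = (\r.true) in (6 < 8)))
step 14: [let@1] (true || (6 < 8))

Answer: let at 1 : (let u = (\r.true) in (6 < 8))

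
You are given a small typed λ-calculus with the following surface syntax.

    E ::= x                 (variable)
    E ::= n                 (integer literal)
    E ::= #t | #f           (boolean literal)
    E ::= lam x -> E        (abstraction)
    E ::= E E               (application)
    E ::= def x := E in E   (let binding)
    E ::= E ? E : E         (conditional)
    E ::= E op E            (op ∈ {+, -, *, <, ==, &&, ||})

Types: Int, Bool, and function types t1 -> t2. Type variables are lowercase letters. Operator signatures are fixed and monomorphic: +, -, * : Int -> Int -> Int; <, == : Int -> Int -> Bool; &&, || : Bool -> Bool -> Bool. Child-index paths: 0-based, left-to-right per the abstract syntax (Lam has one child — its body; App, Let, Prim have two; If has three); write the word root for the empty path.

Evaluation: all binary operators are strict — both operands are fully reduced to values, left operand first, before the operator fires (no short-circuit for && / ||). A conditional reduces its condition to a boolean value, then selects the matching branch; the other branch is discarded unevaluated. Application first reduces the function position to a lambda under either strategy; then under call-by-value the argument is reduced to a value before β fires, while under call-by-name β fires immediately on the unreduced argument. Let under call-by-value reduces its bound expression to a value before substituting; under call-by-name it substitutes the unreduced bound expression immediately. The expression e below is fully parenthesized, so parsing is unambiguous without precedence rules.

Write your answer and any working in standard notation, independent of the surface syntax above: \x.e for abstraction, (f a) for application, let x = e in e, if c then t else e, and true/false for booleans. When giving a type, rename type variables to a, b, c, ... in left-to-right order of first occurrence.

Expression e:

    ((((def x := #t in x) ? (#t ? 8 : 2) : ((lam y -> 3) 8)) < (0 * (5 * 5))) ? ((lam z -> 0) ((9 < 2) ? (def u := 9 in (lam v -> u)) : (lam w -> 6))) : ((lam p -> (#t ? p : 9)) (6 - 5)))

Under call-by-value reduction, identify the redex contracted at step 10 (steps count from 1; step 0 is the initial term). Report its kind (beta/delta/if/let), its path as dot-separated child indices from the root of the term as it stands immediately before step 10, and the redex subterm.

Answer: if at root : (if true then 1 else 9)

Derivation:
step 0: (if ((if (let x = true in x) then (if true then 8 else 2) else ((\y.3) 8)) < (0 * (5 * 5))) then ((\z.0) (if (9 < 2) then (let u = 9 in (\v.u)) else (\w.6))) else ((\p.(if true then p else 9)) (6 - 5)))
step 1: [let@0.0.0] (if ((if true then (if true then 8 else 2) else ((\y.3) 8)) < (0 * (5 * 5))) then ((\z.0) (if (9 < 2) then (let u = 9 in (\v.u)) else (\w.6))) else ((\p.(if true then p else 9)) (6 - 5)))
step 2: [if@0.0] (if ((if true then 8 else 2) < (0 * (5 * 5))) then ((\z.0) (if (9 < 2) then (let u = 9 in (\v.u)) else (\w.6))) else ((\p.(if true then p else 9)) (6 - 5)))
step 3: [if@0.0] (if (8 < (0 * (5 * 5))) then ((\z.0) (if (9 < 2) then (let u = 9 in (\v.u)) else (\w.6))) else ((\p.(if true then p else 9)) (6 - 5)))
step 4: [delta@0.1.1] (if (8 < (0 * 25)) then ((\z.0) (if (9 < 2) then (let u = 9 in (\v.u)) else (\w.6))) else ((\p.(if true then p else 9)) (6 - 5)))
step 5: [delta@0.1] (if (8 < 0) then ((\z.0) (if (9 < 2) then (let u = 9 in (\v.u)) else (\w.6))) else ((\p.(if true then p else 9)) (6 - 5)))
step 6: [delta@0] (if false then ((\z.0) (if (9 < 2) then (let u = 9 in (\v.u)) else (\w.6))) else ((\p.(if true then p else 9)) (6 - 5)))
step 7: [if@root] ((\p.(if true then p else 9)) (6 - 5))
step 8: [delta@1] ((\p.(if true then p else 9)) 1)
step 9: [beta@root] (if true then 1 else 9)
step 10: [if@root] 1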